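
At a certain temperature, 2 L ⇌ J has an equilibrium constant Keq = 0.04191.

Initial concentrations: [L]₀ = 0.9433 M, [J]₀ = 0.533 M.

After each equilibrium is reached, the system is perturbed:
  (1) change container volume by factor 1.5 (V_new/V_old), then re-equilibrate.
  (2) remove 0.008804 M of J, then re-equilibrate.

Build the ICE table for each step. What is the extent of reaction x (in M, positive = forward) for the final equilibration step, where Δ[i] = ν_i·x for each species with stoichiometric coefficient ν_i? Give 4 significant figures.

x = 0.007321 M

Q₀ = 0.599 vs Keq = 0.04191 ⇒ Q>K, reverse
Step 1:
                  L         J
  init       0.9433     0.533
  Δ          0.8087   -0.4044
  eq          1.752    0.1286
  solve Keq expr → x = -0.4044; check Q = 0.04191
Then change container volume by factor 1.5 (V_new/V_old).
Step 2:
                  L         J
  init        1.168   0.08576
  Δ         0.04765  -0.02383
  eq          1.216   0.06194
  solve Keq expr → x = -0.02383; check Q = 0.04191
Then remove 0.008804 M of J.
Step 3:
                  L         J
  init        1.216   0.05313
  Δ        -0.01464  0.007321
  eq          1.201   0.06045
  solve Keq expr → x = 0.007321; check Q = 0.04191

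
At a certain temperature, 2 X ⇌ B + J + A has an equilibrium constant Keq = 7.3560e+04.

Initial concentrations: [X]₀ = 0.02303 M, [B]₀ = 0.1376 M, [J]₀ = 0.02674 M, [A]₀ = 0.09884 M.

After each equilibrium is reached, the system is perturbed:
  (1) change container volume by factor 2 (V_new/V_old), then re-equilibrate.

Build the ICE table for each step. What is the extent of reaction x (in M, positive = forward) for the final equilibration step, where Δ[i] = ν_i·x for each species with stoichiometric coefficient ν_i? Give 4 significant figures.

Q₀ = 0.6857 vs Keq = 7.3560e+04 ⇒ Q<K, forward
Step 1:
                    X           B           J           A
  I           0.02303      0.1376     0.02674     0.09884
  C          -0.02294     0.01147     0.01147     0.01147
  E        9.2419e-05      0.1491     0.03821      0.1103
  solve Keq expr → x = 0.01147; check Q = 7.3560e+04
Then change container volume by factor 2 (V_new/V_old).
Step 2:
                    X           B           J           A
  I        4.6209e-05     0.07453      0.0191     0.05515
  C       -1.3525e-05  6.7626e-06  6.7626e-06  6.7626e-06
  E        3.2684e-05     0.07454     0.01911     0.05516
  solve Keq expr → x = 6.7626e-06; check Q = 7.3560e+04

x = 6.7626e-06 M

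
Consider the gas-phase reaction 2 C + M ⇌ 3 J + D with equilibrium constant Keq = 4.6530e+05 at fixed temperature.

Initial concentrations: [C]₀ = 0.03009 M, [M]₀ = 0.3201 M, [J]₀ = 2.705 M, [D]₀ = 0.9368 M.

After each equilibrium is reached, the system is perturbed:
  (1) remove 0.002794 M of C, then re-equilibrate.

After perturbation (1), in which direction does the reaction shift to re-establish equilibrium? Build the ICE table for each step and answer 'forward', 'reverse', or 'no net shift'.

Direction: reverse

Q₀ = 6.3976e+04 vs Keq = 4.6530e+05 ⇒ Q<K, forward
Step 1:
                    C           M           J           D
  Initial     0.03009      0.3201       2.705      0.9368
  Change     -0.01854   -0.009268      0.0278    0.009268
  Equil       0.01155      0.3108       2.733      0.9461
  solve Keq expr → x = 0.009268; check Q = 4.6530e+05
Then remove 0.002794 M of C.
Step 2:
                    C           M           J           D
  Initial     0.00876      0.3108       2.733      0.9461
  Change     0.002734    0.001367   -0.004102   -0.001367
  Equil       0.01149      0.3122       2.729      0.9447
  solve Keq expr → x = -0.001367; check Q = 4.6530e+05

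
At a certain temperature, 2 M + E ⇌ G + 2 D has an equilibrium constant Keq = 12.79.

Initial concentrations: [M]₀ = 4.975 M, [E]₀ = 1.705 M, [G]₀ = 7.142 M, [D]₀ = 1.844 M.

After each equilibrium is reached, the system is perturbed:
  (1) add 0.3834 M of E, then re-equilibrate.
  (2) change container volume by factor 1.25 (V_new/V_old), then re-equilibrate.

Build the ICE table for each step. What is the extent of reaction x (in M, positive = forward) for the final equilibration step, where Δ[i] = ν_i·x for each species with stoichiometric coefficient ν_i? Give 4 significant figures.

x = 0 M

Q₀ = 0.5755 vs Keq = 12.79 ⇒ Q<K, forward
Step 1:
                    M           E           G           D
  I             4.975       1.705       7.142       1.844
  C            -1.785     -0.8923      0.8923       1.785
  E              3.19      0.8127       8.034       3.629
  solve Keq expr → x = 0.8923; check Q = 12.79
Then add 0.3834 M of E.
Step 2:
                    M           E           G           D
  I              3.19       1.196       8.034       3.629
  C           -0.2292     -0.1146      0.1146      0.2292
  E             2.961       1.081       8.149       3.858
  solve Keq expr → x = 0.1146; check Q = 12.79
Then change container volume by factor 1.25 (V_new/V_old).
Step 3:
                    M           E           G           D
  I             2.369      0.8652       6.519       3.086
  C                 0           0           0           0
  E             2.369      0.8652       6.519       3.086
  solve Keq expr → x = 0; check Q = 12.79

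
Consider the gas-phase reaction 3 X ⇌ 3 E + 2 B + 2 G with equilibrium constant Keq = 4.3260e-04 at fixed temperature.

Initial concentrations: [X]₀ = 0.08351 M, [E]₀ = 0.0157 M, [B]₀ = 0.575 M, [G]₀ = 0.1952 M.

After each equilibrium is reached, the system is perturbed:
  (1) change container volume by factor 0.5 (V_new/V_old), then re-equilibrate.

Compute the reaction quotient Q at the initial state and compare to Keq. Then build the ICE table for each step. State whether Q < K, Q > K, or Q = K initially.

Q₀ = 8.3710e-05; Q < K (proceeds forward)

Q₀ = 8.3710e-05 vs Keq = 4.3260e-04 ⇒ Q<K, forward
Step 1:
                   X          E          B          G
  Initial    0.08351     0.0157      0.575     0.1952
  Change   -0.008186   0.008186   0.005457   0.005457
  Equil      0.07532    0.02389     0.5805     0.2007
  solve Keq expr → x = 0.002729; check Q = 4.3260e-04
Then change container volume by factor 0.5 (V_new/V_old).
Step 2:
                   X          E          B          G
  Initial     0.1506    0.04777      1.161     0.4013
  Change     0.02484   -0.02484   -0.01656   -0.01656
  Equil       0.1755    0.02293      1.144     0.3848
  solve Keq expr → x = -0.00828; check Q = 4.3260e-04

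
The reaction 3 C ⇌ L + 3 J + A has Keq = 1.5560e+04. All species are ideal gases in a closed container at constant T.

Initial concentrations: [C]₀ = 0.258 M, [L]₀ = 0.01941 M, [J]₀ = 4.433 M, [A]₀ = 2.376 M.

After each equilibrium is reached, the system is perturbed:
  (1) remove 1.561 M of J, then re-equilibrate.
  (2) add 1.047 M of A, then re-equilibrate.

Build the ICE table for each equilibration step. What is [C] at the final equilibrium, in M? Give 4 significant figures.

[C]_eq = 0.07945 M

Q₀ = 233.9 vs Keq = 1.5560e+04 ⇒ Q<K, forward
Step 1:
                   C          L          J          A
  Initial      0.258    0.01941      4.433      2.376
  Change     -0.1556    0.05186     0.1556    0.05186
  Equil       0.1024    0.07127      4.589      2.428
  solve Keq expr → x = 0.05186; check Q = 1.5560e+04
Then remove 1.561 M of J.
Step 2:
                   C          L          J          A
  Initial     0.1024    0.07127      3.028      2.428
  Change    -0.03091     0.0103    0.03091     0.0103
  Equil      0.07151    0.08157      3.058      2.438
  solve Keq expr → x = 0.0103; check Q = 1.5560e+04
Then add 1.047 M of A.
Step 3:
                   C          L          J          A
  Initial    0.07151    0.08157      3.058      3.485
  Change    0.007937  -0.002646  -0.007937  -0.002646
  Equil      0.07945    0.07893      3.051      3.483
  solve Keq expr → x = -0.002646; check Q = 1.5560e+04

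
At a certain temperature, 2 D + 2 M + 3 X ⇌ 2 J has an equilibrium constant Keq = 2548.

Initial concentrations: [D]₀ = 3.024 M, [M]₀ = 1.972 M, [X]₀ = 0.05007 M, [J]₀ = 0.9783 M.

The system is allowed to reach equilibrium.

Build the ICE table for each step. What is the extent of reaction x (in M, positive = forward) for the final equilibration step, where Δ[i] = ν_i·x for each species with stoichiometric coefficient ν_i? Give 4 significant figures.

x = 0.009208 M

Q₀ = 214.4 vs Keq = 2548 ⇒ Q<K, forward
Step 1:
                    D           M           X           J
  I             3.024       1.972     0.05007      0.9783
  C          -0.01842    -0.01842    -0.02762     0.01842
  E             3.006       1.954     0.02245      0.9967
  solve Keq expr → x = 0.009208; check Q = 2548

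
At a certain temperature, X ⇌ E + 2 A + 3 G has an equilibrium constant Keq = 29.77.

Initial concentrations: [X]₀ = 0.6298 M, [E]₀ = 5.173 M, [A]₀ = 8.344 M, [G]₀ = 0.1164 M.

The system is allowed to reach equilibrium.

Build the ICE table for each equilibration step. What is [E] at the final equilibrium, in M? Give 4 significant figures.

Q₀ = 0.9019 vs Keq = 29.77 ⇒ Q<K, forward
Step 1:
                   X          E          A          G
  I           0.6298      5.173      8.344     0.1164
  C         -0.07823    0.07823     0.1565     0.2347
  E           0.5516      5.251        8.5     0.3511
  solve Keq expr → x = 0.07823; check Q = 29.77

[E]_eq = 5.251 M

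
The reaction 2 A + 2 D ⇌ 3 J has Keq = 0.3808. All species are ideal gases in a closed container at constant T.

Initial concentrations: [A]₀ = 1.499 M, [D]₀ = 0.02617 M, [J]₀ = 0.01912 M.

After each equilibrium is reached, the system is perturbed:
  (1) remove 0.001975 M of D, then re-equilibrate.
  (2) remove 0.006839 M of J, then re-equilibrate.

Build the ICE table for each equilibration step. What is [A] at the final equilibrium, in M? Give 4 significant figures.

[A]_eq = 1.483 M

Q₀ = 0.004542 vs Keq = 0.3808 ⇒ Q<K, forward
Step 1:
                  A         D         J
  Initial     1.499   0.02617   0.01912
  Change   -0.01625  -0.01625   0.02438
  Equil       1.483  0.009916    0.0435
  solve Keq expr → x = 0.008127; check Q = 0.3808
Then remove 0.001975 M of D.
Step 2:
                  A         D         J
  Initial     1.483  0.007941    0.0435
  Change   0.001305  0.001305 -0.001958
  Equil       1.484  0.009246   0.04154
  solve Keq expr → x = -6.5255e-04; check Q = 0.3808
Then remove 0.006839 M of J.
Step 3:
                  A         D         J
  Initial     1.484  0.009246    0.0347
  Change  -0.001487 -0.001487  0.002231
  Equil       1.483  0.007759   0.03694
  solve Keq expr → x = 7.4359e-04; check Q = 0.3808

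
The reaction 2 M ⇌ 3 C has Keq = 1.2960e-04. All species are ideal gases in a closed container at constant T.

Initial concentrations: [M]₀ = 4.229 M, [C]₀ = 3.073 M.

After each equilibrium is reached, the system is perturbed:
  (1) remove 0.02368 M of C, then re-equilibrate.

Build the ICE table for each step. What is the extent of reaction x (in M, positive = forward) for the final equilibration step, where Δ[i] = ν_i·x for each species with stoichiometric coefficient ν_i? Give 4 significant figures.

Q₀ = 1.623 vs Keq = 1.2960e-04 ⇒ Q>K, reverse
Step 1:
                   M          C
  Initial      4.229      3.073
  Change       1.935     -2.903
  Equil        6.164     0.1701
  solve Keq expr → x = -0.9676; check Q = 1.2960e-04
Then remove 0.02368 M of C.
Step 2:
                   M          C
  Initial      6.164     0.1465
  Change     -0.0156    0.02339
  Equil        6.149     0.1698
  solve Keq expr → x = 0.007798; check Q = 1.2960e-04

x = 0.007798 M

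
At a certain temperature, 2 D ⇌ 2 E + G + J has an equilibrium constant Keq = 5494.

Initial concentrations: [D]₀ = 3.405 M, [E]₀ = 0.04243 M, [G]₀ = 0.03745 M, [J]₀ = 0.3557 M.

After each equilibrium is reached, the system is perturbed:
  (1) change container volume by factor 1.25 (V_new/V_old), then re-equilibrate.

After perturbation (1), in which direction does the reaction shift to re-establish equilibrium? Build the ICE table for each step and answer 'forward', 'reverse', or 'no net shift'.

Direction: forward

Q₀ = 2.0685e-06 vs Keq = 5494 ⇒ Q<K, forward
Step 1:
                    D           E           G           J
  I             3.405     0.04243     0.03745      0.3557
  C            -3.321       3.321       1.661       1.661
  E           0.08396       3.363       1.698       2.016
  solve Keq expr → x = 1.661; check Q = 5494
Then change container volume by factor 1.25 (V_new/V_old).
Step 2:
                    D           E           G           J
  I           0.06717       2.691       1.358       1.613
  C          -0.01294     0.01294    0.006469    0.006469
  E           0.05423       2.704       1.365       1.619
  solve Keq expr → x = 0.006469; check Q = 5494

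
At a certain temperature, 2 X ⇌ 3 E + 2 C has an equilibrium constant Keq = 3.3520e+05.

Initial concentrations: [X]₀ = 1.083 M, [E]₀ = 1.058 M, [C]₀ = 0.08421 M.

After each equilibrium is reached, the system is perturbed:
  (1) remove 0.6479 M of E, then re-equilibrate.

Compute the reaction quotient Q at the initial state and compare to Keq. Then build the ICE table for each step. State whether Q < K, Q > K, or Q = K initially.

Q₀ = 0.00716 vs Keq = 3.3520e+05 ⇒ Q<K, forward
Step 1:
                   X          E          C
  init         1.083      1.058    0.08421
  Δ           -1.074      1.611      1.074
  eq        0.008727      2.669      1.158
  solve Keq expr → x = 0.5371; check Q = 3.3520e+05
Then remove 0.6479 M of E.
Step 2:
                   X          E          C
  init      0.008727      2.022      1.158
  Δ        -0.002942   0.004413   0.002942
  eq        0.005785      2.026      1.161
  solve Keq expr → x = 0.001471; check Q = 3.3520e+05

Q₀ = 0.00716; Q < K (proceeds forward)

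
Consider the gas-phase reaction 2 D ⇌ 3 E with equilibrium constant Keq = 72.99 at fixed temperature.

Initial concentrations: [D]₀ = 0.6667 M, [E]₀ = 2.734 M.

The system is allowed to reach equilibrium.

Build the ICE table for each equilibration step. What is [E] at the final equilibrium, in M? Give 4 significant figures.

[E]_eq = 2.877 M

Q₀ = 45.98 vs Keq = 72.99 ⇒ Q<K, forward
Step 1:
                  D         E
  init       0.6667     2.734
  Δ        -0.09546    0.1432
  eq         0.5712     2.877
  solve Keq expr → x = 0.04773; check Q = 72.99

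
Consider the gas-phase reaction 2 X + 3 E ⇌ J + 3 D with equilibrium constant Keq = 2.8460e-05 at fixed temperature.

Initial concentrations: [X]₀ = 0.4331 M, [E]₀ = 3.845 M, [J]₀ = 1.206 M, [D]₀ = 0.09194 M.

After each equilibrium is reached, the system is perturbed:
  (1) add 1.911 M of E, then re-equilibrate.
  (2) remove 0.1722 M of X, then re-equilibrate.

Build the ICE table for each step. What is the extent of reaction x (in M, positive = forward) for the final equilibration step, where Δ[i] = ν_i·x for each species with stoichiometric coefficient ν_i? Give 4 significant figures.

x = -0.007983 M

Q₀ = 8.7901e-05 vs Keq = 2.8460e-05 ⇒ Q>K, reverse
Step 1:
                   X          E          J          D
  I           0.4331      3.845      1.206    0.09194
  C          0.01766     0.0265  -0.008832    -0.0265
  E           0.4508      3.871      1.197    0.06544
  solve Keq expr → x = -0.008832; check Q = 2.8460e-05
Then add 1.911 M of E.
Step 2:
                   X          E          J          D
  I           0.4508      5.782      1.197    0.06544
  C         -0.01919   -0.02879   0.009595    0.02879
  E           0.4316      5.754      1.207    0.09423
  solve Keq expr → x = 0.009595; check Q = 2.8460e-05
Then remove 0.1722 M of X.
Step 3:
                   X          E          J          D
  I           0.2594      5.754      1.207    0.09423
  C          0.01597    0.02395  -0.007983   -0.02395
  E           0.2753      5.778      1.199    0.07028
  solve Keq expr → x = -0.007983; check Q = 2.8460e-05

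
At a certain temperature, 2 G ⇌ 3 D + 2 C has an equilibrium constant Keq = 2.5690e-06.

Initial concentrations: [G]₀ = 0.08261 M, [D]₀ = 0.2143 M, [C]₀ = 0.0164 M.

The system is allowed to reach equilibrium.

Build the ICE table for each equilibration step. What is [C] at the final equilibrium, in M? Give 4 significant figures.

Q₀ = 3.8787e-04 vs Keq = 2.5690e-06 ⇒ Q>K, reverse
Step 1:
                    G           D           C
  Initial     0.08261      0.2143      0.0164
  Change      0.01456    -0.02183    -0.01456
  Equil       0.09717      0.1925    0.001844
  solve Keq expr → x = -0.007278; check Q = 2.5690e-06

[C]_eq = 0.001844 M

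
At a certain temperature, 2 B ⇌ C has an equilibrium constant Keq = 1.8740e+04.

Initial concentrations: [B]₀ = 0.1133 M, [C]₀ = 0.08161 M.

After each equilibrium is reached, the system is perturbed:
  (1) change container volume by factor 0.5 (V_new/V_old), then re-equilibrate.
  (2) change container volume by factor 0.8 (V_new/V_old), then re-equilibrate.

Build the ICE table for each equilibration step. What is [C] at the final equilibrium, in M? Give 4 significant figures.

[C]_eq = 0.3435 M

Q₀ = 6.357 vs Keq = 1.8740e+04 ⇒ Q<K, forward
Step 1:
                    B           C
  I            0.1133     0.08161
  C           -0.1106      0.0553
  E          0.002703      0.1369
  solve Keq expr → x = 0.0553; check Q = 1.8740e+04
Then change container volume by factor 0.5 (V_new/V_old).
Step 2:
                    B           C
  I          0.005406      0.2738
  C         -0.001578  7.8891e-04
  E          0.003828      0.2746
  solve Keq expr → x = 7.8891e-04; check Q = 1.8740e+04
Then change container volume by factor 0.8 (V_new/V_old).
Step 3:
                    B           C
  I          0.004785      0.3433
  C       -5.0359e-04  2.5180e-04
  E          0.004281      0.3435
  solve Keq expr → x = 2.5180e-04; check Q = 1.8740e+04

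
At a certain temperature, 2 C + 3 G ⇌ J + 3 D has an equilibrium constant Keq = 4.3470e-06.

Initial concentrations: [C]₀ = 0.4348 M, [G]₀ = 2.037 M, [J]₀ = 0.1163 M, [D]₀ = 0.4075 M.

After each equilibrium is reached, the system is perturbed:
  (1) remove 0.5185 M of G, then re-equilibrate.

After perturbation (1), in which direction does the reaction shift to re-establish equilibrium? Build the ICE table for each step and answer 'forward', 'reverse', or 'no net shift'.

Q₀ = 0.004925 vs Keq = 4.3470e-06 ⇒ Q>K, reverse
Step 1:
                  C         G         J         D
  Initial    0.4348     2.037    0.1163    0.4075
  Change     0.1987    0.2981  -0.09935   -0.2981
  Equil      0.6335     2.335   0.01695    0.1094
  solve Keq expr → x = -0.09935; check Q = 4.3470e-06
Then remove 0.5185 M of G.
Step 2:
                  C         G         J         D
  Initial    0.6335     1.817   0.01695    0.1094
  Change   0.008992   0.01349 -0.004496  -0.01349
  Equil      0.6425      1.83   0.01245   0.09595
  solve Keq expr → x = -0.004496; check Q = 4.3470e-06

Direction: reverse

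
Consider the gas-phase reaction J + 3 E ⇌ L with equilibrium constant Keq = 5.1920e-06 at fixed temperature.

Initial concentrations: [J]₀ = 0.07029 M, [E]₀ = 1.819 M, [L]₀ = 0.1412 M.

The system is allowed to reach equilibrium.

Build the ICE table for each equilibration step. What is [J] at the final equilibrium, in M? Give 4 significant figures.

[J]_eq = 0.2115 M

Q₀ = 0.3338 vs Keq = 5.1920e-06 ⇒ Q>K, reverse
Step 1:
                    J           E           L
  init        0.07029       1.819      0.1412
  Δ            0.1412      0.4236     -0.1412
  eq           0.2115       2.243  1.2383e-05
  solve Keq expr → x = -0.1412; check Q = 5.1920e-06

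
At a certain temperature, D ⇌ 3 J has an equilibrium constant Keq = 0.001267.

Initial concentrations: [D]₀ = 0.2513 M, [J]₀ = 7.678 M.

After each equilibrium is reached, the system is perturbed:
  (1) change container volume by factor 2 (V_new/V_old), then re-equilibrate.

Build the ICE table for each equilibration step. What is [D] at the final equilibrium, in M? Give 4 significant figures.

[D]_eq = 1.365 M

Q₀ = 1801 vs Keq = 0.001267 ⇒ Q>K, reverse
Step 1:
                  D         J
  Initial    0.2513     7.678
  Change      2.509    -7.526
  Equil        2.76    0.1518
  solve Keq expr → x = -2.509; check Q = 0.001267
Then change container volume by factor 2 (V_new/V_old).
Step 2:
                  D         J
  Initial      1.38   0.07589
  Change   -0.01472   0.04415
  Equil       1.365      0.12
  solve Keq expr → x = 0.01472; check Q = 0.001267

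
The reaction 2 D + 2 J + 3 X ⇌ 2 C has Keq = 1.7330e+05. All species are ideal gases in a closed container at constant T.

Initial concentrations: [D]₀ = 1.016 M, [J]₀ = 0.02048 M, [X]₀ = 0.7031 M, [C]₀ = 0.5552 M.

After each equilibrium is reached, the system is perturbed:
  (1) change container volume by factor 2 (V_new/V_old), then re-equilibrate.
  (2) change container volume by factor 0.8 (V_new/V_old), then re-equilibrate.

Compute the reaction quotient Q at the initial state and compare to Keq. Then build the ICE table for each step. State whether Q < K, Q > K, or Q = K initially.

Q₀ = 2048 vs Keq = 1.7330e+05 ⇒ Q<K, forward
Step 1:
                   D          J          X          C
  init         1.016    0.02048     0.7031     0.5552
  Δ           -0.018     -0.018     -0.027      0.018
  eq           0.998   0.002482     0.6761     0.5732
  solve Keq expr → x = 0.008999; check Q = 1.7330e+05
Then change container volume by factor 2 (V_new/V_old).
Step 2:
                   D          J          X          C
  init         0.499   0.001241     0.3381     0.2866
  Δ          0.00534    0.00534   0.008009   -0.00534
  eq          0.5043    0.00658     0.3461     0.2813
  solve Keq expr → x = -0.00267; check Q = 1.7330e+05
Then change container volume by factor 0.8 (V_new/V_old).
Step 3:
                   D          J          X          C
  init        0.6304   0.008226     0.4326     0.3516
  Δ        -0.003362  -0.003362  -0.005043   0.003362
  eq          0.6271   0.004864     0.4275     0.3549
  solve Keq expr → x = 0.001681; check Q = 1.7330e+05

Q₀ = 2048; Q < K (proceeds forward)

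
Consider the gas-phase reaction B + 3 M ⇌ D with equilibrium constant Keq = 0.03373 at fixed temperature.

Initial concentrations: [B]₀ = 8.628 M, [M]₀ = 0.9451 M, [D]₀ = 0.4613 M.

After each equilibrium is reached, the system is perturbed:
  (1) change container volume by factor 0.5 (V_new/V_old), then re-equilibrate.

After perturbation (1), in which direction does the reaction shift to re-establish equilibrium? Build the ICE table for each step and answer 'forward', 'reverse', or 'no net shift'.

Q₀ = 0.06333 vs Keq = 0.03373 ⇒ Q>K, reverse
Step 1:
                    B           M           D
  init          8.628      0.9451      0.4613
  Δ           0.05631      0.1689    -0.05631
  eq            8.684       1.114       0.405
  solve Keq expr → x = -0.05631; check Q = 0.03373
Then change container volume by factor 0.5 (V_new/V_old).
Step 2:
                    B           M           D
  init          17.37       2.228        0.81
  Δ           -0.3246     -0.9737      0.3246
  eq            17.04       1.254       1.135
  solve Keq expr → x = 0.3246; check Q = 0.03373

Direction: forward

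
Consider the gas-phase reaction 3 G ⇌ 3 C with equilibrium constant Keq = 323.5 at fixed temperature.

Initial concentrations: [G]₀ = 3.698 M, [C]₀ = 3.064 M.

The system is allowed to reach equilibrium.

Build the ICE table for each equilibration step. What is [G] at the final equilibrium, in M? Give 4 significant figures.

Q₀ = 0.5688 vs Keq = 323.5 ⇒ Q<K, forward
Step 1:
                  G         C
  I           3.698     3.064
  C          -2.838     2.838
  E          0.8598     5.902
  solve Keq expr → x = 0.9461; check Q = 323.5

[G]_eq = 0.8598 M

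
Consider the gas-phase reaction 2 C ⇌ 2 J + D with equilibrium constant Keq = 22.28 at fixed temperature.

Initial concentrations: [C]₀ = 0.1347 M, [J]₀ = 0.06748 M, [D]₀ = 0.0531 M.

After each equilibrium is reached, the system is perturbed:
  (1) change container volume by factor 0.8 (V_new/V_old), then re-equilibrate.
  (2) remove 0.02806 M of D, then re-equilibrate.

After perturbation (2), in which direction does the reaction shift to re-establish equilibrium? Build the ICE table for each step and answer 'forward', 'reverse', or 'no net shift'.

Q₀ = 0.01333 vs Keq = 22.28 ⇒ Q<K, forward
Step 1:
                    C           J           D
  init         0.1347     0.06748      0.0531
  Δ           -0.1212      0.1212     0.06061
  eq          0.01348      0.1887      0.1137
  solve Keq expr → x = 0.06061; check Q = 22.28
Then change container volume by factor 0.8 (V_new/V_old).
Step 2:
                    C           J           D
  init        0.01685      0.2359      0.1421
  Δ          0.001787   -0.001787 -8.9367e-04
  eq          0.01864      0.2341      0.1412
  solve Keq expr → x = -8.9367e-04; check Q = 22.28
Then remove 0.02806 M of D.
Step 3:
                    C           J           D
  init        0.01864      0.2341      0.1132
  Δ         -0.001763    0.001763  8.8140e-04
  eq          0.01688      0.2358      0.1141
  solve Keq expr → x = 8.8140e-04; check Q = 22.28

Direction: forward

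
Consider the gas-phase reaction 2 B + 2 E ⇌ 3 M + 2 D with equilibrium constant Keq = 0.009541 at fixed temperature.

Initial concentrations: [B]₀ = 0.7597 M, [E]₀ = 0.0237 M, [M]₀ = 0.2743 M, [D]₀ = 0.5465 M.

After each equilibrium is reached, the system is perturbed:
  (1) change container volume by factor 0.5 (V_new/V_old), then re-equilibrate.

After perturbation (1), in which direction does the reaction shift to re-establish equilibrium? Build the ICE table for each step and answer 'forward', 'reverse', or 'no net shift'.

Direction: reverse

Q₀ = 19.01 vs Keq = 0.009541 ⇒ Q>K, reverse
Step 1:
                  B         E         M         D
  init       0.7597    0.0237    0.2743    0.5465
  Δ            0.12      0.12     -0.18     -0.12
  eq         0.8797    0.1437   0.09429    0.4265
  solve Keq expr → x = -0.06; check Q = 0.009541
Then change container volume by factor 0.5 (V_new/V_old).
Step 2:
                  B         E         M         D
  init        1.759    0.2874    0.1886     0.853
  Δ         0.01918   0.01918  -0.02878  -0.01918
  eq          1.779    0.3066    0.1598    0.8338
  solve Keq expr → x = -0.009592; check Q = 0.009541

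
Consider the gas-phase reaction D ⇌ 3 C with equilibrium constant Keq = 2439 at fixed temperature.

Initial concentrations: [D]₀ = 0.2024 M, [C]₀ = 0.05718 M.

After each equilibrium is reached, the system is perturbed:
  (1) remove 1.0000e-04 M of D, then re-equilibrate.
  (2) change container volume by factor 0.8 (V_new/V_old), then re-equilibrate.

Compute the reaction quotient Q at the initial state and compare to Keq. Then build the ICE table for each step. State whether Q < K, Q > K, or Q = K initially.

Q₀ = 9.2368e-04 vs Keq = 2439 ⇒ Q<K, forward
Step 1:
                    D           C
  Initial      0.2024     0.05718
  Change      -0.2023      0.6068
  Equil    1.2004e-04       0.664
  solve Keq expr → x = 0.2023; check Q = 2439
Then remove 1.0000e-04 M of D.
Step 2:
                    D           C
  Initial  2.0042e-05       0.664
  Change   9.9838e-05 -2.9951e-04
  Equil    1.1988e-04      0.6637
  solve Keq expr → x = -9.9838e-05; check Q = 2439
Then change container volume by factor 0.8 (V_new/V_old).
Step 3:
                    D           C
  Initial  1.4985e-04      0.8297
  Change   8.4077e-05 -2.5223e-04
  Equil    2.3393e-04      0.8294
  solve Keq expr → x = -8.4077e-05; check Q = 2439

Q₀ = 9.2368e-04; Q < K (proceeds forward)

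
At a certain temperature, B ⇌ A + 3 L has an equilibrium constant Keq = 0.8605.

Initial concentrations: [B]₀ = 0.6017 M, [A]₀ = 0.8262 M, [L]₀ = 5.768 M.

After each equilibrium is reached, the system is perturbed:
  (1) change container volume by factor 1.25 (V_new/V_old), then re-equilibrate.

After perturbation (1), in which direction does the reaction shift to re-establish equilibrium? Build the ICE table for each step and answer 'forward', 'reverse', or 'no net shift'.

Q₀ = 263.5 vs Keq = 0.8605 ⇒ Q>K, reverse
Step 1:
                  B         A         L
  init       0.6017    0.8262     5.768
  Δ          0.7951   -0.7951    -2.385
  eq          1.397   0.03106     3.383
  solve Keq expr → x = -0.7951; check Q = 0.8605
Then change container volume by factor 1.25 (V_new/V_old).
Step 2:
                  B         A         L
  init        1.117   0.02485     2.706
  Δ        -0.01981   0.01981   0.05944
  eq          1.098   0.04466     2.765
  solve Keq expr → x = 0.01981; check Q = 0.8605

Direction: forward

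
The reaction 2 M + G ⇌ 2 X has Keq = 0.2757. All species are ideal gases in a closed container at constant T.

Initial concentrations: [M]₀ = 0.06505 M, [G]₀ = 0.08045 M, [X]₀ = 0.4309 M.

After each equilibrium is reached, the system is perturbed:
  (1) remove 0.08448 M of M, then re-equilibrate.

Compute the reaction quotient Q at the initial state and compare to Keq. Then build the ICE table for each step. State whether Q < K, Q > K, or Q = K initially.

Q₀ = 545.4 vs Keq = 0.2757 ⇒ Q>K, reverse
Step 1:
                   M          G          X
  Initial    0.06505    0.08045     0.4309
  Change      0.3286     0.1643    -0.3286
  Equil       0.3937     0.2448     0.1023
  solve Keq expr → x = -0.1643; check Q = 0.2757
Then remove 0.08448 M of M.
Step 2:
                   M          G          X
  Initial     0.3092     0.2448     0.1023
  Change     0.01631   0.008156   -0.01631
  Equil       0.3255     0.2529    0.08596
  solve Keq expr → x = -0.008156; check Q = 0.2757

Q₀ = 545.4; Q > K (proceeds reverse)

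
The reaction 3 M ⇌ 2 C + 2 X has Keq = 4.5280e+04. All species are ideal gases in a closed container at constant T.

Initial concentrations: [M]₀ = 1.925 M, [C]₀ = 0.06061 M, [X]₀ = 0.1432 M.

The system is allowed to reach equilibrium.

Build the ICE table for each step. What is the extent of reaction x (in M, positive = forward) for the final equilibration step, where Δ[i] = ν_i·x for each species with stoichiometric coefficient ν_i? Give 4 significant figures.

x = 0.6276 M

Q₀ = 1.0560e-05 vs Keq = 4.5280e+04 ⇒ Q<K, forward
Step 1:
                  M         C         X
  Initial     1.925   0.06061    0.1432
  Change     -1.883     1.255     1.255
  Equil     0.04213     1.316     1.398
  solve Keq expr → x = 0.6276; check Q = 4.5280e+04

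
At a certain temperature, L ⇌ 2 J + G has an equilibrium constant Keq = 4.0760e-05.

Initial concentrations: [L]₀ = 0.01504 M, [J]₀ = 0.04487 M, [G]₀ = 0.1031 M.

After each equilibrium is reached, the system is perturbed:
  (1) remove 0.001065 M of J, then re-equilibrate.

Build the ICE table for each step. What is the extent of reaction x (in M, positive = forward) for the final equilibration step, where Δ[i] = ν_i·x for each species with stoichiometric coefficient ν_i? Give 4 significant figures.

Q₀ = 0.0138 vs Keq = 4.0760e-05 ⇒ Q>K, reverse
Step 1:
                  L         J         G
  init      0.01504   0.04487    0.1031
  Δ         0.02035   -0.0407  -0.02035
  eq        0.03539  0.004175   0.08275
  solve Keq expr → x = -0.02035; check Q = 4.0760e-05
Then remove 0.001065 M of J.
Step 2:
                  L         J         G
  init      0.03539   0.00311   0.08275
  Δ       -5.1100e-04  0.001022 5.1100e-04
  eq        0.03488  0.004132   0.08326
  solve Keq expr → x = 5.1100e-04; check Q = 4.0760e-05

x = 5.1100e-04 M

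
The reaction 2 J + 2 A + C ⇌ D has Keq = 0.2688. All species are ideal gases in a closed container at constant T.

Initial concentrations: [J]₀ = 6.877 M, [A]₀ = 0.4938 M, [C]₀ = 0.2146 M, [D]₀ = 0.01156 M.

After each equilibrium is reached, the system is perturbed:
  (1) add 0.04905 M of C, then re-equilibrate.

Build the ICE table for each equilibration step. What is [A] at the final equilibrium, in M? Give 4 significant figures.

Q₀ = 0.004671 vs Keq = 0.2688 ⇒ Q<K, forward
Step 1:
                    J           A           C           D
  I             6.877      0.4938      0.2146     0.01156
  C           -0.2038     -0.2038     -0.1019      0.1019
  E             6.673        0.29      0.1127      0.1135
  solve Keq expr → x = 0.1019; check Q = 0.2688
Then add 0.04905 M of C.
Step 2:
                    J           A           C           D
  I             6.673        0.29      0.1618      0.1135
  C          -0.02425    -0.02425    -0.01212     0.01212
  E             6.649      0.2658      0.1496      0.1256
  solve Keq expr → x = 0.01212; check Q = 0.2688

[A]_eq = 0.2658 M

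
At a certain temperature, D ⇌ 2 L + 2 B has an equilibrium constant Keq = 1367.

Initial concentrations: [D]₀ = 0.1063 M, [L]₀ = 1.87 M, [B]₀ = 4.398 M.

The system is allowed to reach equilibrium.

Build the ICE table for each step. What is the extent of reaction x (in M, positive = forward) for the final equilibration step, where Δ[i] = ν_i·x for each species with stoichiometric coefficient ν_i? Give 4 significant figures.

Q₀ = 636.3 vs Keq = 1367 ⇒ Q<K, forward
Step 1:
                  D         L         B
  I          0.1063      1.87     4.398
  C        -0.04902   0.09805   0.09805
  E         0.05728     1.968     4.496
  solve Keq expr → x = 0.04902; check Q = 1367

x = 0.04902 M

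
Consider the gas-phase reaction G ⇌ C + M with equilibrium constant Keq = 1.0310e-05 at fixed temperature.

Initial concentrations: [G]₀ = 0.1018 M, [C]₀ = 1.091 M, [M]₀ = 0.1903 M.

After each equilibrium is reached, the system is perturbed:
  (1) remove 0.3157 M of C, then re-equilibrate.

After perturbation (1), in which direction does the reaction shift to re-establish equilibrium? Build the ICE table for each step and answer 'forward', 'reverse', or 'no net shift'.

Direction: forward

Q₀ = 2.039 vs Keq = 1.0310e-05 ⇒ Q>K, reverse
Step 1:
                  G         C         M
  Initial    0.1018     1.091    0.1903
  Change     0.1903   -0.1903   -0.1903
  Equil      0.2921    0.9007 3.3435e-06
  solve Keq expr → x = -0.1903; check Q = 1.0310e-05
Then remove 0.3157 M of C.
Step 2:
                  G         C         M
  Initial    0.2921     0.585 3.3435e-06
  Change  -1.8043e-06 1.8043e-06 1.8043e-06
  Equil      0.2921     0.585 5.1478e-06
  solve Keq expr → x = 1.8043e-06; check Q = 1.0310e-05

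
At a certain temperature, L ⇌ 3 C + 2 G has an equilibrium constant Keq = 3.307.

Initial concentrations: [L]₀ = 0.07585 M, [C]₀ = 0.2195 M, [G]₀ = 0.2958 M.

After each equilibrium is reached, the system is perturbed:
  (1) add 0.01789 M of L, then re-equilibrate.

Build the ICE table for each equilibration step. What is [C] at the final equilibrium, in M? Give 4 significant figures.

Q₀ = 0.0122 vs Keq = 3.307 ⇒ Q<K, forward
Step 1:
                  L         C         G
  init      0.07585    0.2195    0.2958
  Δ        -0.07114    0.2134    0.1423
  eq       0.004709    0.4329    0.4381
  solve Keq expr → x = 0.07114; check Q = 3.307
Then add 0.01789 M of L.
Step 2:
                  L         C         G
  init       0.0226    0.4329    0.4381
  Δ        -0.01531   0.04592   0.03061
  eq       0.007293    0.4788    0.4687
  solve Keq expr → x = 0.01531; check Q = 3.307

[C]_eq = 0.4788 M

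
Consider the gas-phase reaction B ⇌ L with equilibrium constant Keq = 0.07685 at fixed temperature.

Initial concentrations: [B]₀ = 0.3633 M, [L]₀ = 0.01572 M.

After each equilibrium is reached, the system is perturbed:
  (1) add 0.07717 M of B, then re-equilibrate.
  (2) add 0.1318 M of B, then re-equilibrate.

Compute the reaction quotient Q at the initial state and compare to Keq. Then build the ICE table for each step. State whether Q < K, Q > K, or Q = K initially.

Q₀ = 0.04327 vs Keq = 0.07685 ⇒ Q<K, forward
Step 1:
                    B           L
  I            0.3633     0.01572
  C          -0.01133     0.01133
  E             0.352     0.02705
  solve Keq expr → x = 0.01133; check Q = 0.07685
Then add 0.07717 M of B.
Step 2:
                    B           L
  I            0.4291     0.02705
  C         -0.005507    0.005507
  E            0.4236     0.03256
  solve Keq expr → x = 0.005507; check Q = 0.07685
Then add 0.1318 M of B.
Step 3:
                    B           L
  I            0.5554     0.03256
  C         -0.009406    0.009406
  E             0.546     0.04196
  solve Keq expr → x = 0.009406; check Q = 0.07685

Q₀ = 0.04327; Q < K (proceeds forward)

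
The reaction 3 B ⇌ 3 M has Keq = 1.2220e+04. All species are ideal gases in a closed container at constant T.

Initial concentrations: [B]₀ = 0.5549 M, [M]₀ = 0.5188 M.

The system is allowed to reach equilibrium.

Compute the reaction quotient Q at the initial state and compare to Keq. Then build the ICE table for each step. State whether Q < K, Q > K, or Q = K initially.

Q₀ = 0.8173; Q < K (proceeds forward)

Q₀ = 0.8173 vs Keq = 1.2220e+04 ⇒ Q<K, forward
Step 1:
                  B         M
  Initial    0.5549    0.5188
  Change    -0.5102    0.5102
  Equil     0.04468     1.029
  solve Keq expr → x = 0.1701; check Q = 1.2220e+04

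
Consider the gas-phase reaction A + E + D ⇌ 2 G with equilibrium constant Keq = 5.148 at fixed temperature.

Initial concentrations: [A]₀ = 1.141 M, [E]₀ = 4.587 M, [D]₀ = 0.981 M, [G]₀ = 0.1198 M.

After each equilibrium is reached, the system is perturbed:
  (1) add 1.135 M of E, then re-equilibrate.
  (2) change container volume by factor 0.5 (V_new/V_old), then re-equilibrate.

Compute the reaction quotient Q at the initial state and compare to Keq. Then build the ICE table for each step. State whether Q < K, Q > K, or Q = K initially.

Q₀ = 0.002795 vs Keq = 5.148 ⇒ Q<K, forward
Step 1:
                   A          E          D          G
  init         1.141      4.587      0.981     0.1198
  Δ          -0.7081    -0.7081    -0.7081      1.416
  eq          0.4329      3.879     0.2729      1.536
  solve Keq expr → x = 0.7081; check Q = 5.148
Then add 1.135 M of E.
Step 2:
                   A          E          D          G
  init        0.4329      5.014     0.2729      1.536
  Δ         -0.02847   -0.02847   -0.02847    0.05693
  eq          0.4044      4.985     0.2444      1.593
  solve Keq expr → x = 0.02847; check Q = 5.148
Then change container volume by factor 0.5 (V_new/V_old).
Step 3:
                   A          E          D          G
  init        0.8089      9.971     0.4889      3.186
  Δ           -0.137     -0.137     -0.137      0.274
  eq          0.6719      9.834     0.3519       3.46
  solve Keq expr → x = 0.137; check Q = 5.148

Q₀ = 0.002795; Q < K (proceeds forward)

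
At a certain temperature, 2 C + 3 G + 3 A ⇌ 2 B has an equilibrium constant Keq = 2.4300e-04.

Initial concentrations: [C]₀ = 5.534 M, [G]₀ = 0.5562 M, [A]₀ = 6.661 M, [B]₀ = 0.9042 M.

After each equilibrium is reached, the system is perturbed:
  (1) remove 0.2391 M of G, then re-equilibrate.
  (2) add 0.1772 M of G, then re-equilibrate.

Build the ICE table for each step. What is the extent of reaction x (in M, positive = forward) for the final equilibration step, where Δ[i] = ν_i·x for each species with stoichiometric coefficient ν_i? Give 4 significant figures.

x = 0.03954 M

Q₀ = 5.2498e-04 vs Keq = 2.4300e-04 ⇒ Q>K, reverse
Step 1:
                    C           G           A           B
  init          5.534      0.5562       6.661      0.9042
  Δ           0.07179      0.1077      0.1077    -0.07179
  eq            5.606      0.6639       6.769      0.8324
  solve Keq expr → x = -0.0359; check Q = 2.4300e-04
Then remove 0.2391 M of G.
Step 2:
                    C           G           A           B
  init          5.606      0.4248       6.769      0.8324
  Δ            0.1065      0.1598      0.1598     -0.1065
  eq            5.712      0.5846       6.928      0.7259
  solve Keq expr → x = -0.05327; check Q = 2.4300e-04
Then add 0.1772 M of G.
Step 3:
                    C           G           A           B
  init          5.712      0.7618       6.928      0.7259
  Δ          -0.07908     -0.1186     -0.1186     0.07908
  eq            5.633      0.6432        6.81      0.8049
  solve Keq expr → x = 0.03954; check Q = 2.4300e-04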